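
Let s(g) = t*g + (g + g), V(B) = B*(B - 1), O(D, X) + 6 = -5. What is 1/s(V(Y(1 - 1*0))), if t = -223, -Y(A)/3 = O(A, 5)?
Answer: -1/233376 ≈ -4.2849e-6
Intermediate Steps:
O(D, X) = -11 (O(D, X) = -6 - 5 = -11)
Y(A) = 33 (Y(A) = -3*(-11) = 33)
V(B) = B*(-1 + B)
s(g) = -221*g (s(g) = -223*g + (g + g) = -223*g + 2*g = -221*g)
1/s(V(Y(1 - 1*0))) = 1/(-7293*(-1 + 33)) = 1/(-7293*32) = 1/(-221*1056) = 1/(-233376) = -1/233376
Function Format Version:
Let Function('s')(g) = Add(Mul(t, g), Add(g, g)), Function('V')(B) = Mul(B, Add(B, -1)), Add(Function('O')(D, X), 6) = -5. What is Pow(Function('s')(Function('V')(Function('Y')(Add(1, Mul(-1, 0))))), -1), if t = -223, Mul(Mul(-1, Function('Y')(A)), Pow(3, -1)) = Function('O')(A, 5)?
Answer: Rational(-1, 233376) ≈ -4.2849e-6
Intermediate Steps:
Function('O')(D, X) = -11 (Function('O')(D, X) = Add(-6, -5) = -11)
Function('Y')(A) = 33 (Function('Y')(A) = Mul(-3, -11) = 33)
Function('V')(B) = Mul(B, Add(-1, B))
Function('s')(g) = Mul(-221, g) (Function('s')(g) = Add(Mul(-223, g), Add(g, g)) = Add(Mul(-223, g), Mul(2, g)) = Mul(-221, g))
Pow(Function('s')(Function('V')(Function('Y')(Add(1, Mul(-1, 0))))), -1) = Pow(Mul(-221, Mul(33, Add(-1, 33))), -1) = Pow(Mul(-221, Mul(33, 32)), -1) = Pow(Mul(-221, 1056), -1) = Pow(-233376, -1) = Rational(-1, 233376)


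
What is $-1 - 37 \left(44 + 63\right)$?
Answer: $-3960$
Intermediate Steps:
$-1 - 37 \left(44 + 63\right) = -1 - 3959 = -3960$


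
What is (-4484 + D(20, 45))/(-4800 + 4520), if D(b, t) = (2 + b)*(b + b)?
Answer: 901/70 ≈ 12.871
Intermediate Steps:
D(b, t) = 2*b*(2 + b) (D(b, t) = (2 + b)*(2*b) = 2*b*(2 + b))
(-4484 + D(20, 45))/(-4800 + 4520) = (-4484 + 2*20*(2 + 20))/(-4800 + 4520) = (-4484 + 2*20*22)/(-280) = (-4484 + 880)*(-1/280) = -3604*(-1/280) = 901/70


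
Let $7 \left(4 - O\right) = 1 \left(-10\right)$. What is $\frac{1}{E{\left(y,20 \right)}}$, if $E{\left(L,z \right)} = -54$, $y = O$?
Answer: $- \frac{1}{54} \approx -0.018519$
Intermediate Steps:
$O = \frac{38}{7}$ ($O = 4 - \frac{1 \left(-10\right)}{7} = 4 - - \frac{10}{7} = 4 + \frac{10}{7} = \frac{38}{7} \approx 5.4286$)
$y = \frac{38}{7} \approx 5.4286$
$\frac{1}{E{\left(y,20 \right)}} = \frac{1}{-54} = - \frac{1}{54}$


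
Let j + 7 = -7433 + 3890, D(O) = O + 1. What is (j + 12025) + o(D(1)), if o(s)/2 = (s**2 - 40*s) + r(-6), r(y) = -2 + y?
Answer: 8307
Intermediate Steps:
D(O) = 1 + O
j = -3550 (j = -7 + (-7433 + 3890) = -7 - 3543 = -3550)
o(s) = -16 - 80*s + 2*s**2 (o(s) = 2*((s**2 - 40*s) + (-2 - 6)) = 2*((s**2 - 40*s) - 8) = 2*(-8 + s**2 - 40*s) = -16 - 80*s + 2*s**2)
(j + 12025) + o(D(1)) = (-3550 + 12025) + (-16 - 80*(1 + 1) + 2*(1 + 1)**2) = 8475 + (-16 - 80*2 + 2*2**2) = 8475 + (-16 - 160 + 2*4) = 8475 + (-16 - 160 + 8) = 8475 - 168 = 8307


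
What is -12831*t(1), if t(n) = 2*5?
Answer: -128310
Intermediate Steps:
t(n) = 10
-12831*t(1) = -12831*10 = -128310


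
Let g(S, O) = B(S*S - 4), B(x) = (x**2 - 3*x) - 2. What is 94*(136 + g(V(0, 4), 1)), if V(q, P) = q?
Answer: 15228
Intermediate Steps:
B(x) = -2 + x**2 - 3*x
g(S, O) = 10 + (-4 + S**2)**2 - 3*S**2 (g(S, O) = -2 + (S*S - 4)**2 - 3*(S*S - 4) = -2 + (S**2 - 4)**2 - 3*(S**2 - 4) = -2 + (-4 + S**2)**2 - 3*(-4 + S**2) = -2 + (-4 + S**2)**2 + (12 - 3*S**2) = 10 + (-4 + S**2)**2 - 3*S**2)
94*(136 + g(V(0, 4), 1)) = 94*(136 + (26 + 0**4 - 11*0**2)) = 94*(136 + (26 + 0 - 11*0)) = 94*(136 + (26 + 0 + 0)) = 94*(136 + 26) = 94*162 = 15228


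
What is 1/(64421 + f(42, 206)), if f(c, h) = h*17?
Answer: 1/67923 ≈ 1.4723e-5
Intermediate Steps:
f(c, h) = 17*h
1/(64421 + f(42, 206)) = 1/(64421 + 17*206) = 1/(64421 + 3502) = 1/67923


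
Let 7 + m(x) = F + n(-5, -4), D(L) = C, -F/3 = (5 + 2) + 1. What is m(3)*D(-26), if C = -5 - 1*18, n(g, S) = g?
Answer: 828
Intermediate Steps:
F = -24 (F = -3*((5 + 2) + 1) = -3*(7 + 1) = -3*8 = -24)
C = -23 (C = -5 - 18 = -23)
D(L) = -23
m(x) = -36 (m(x) = -7 + (-24 - 5) = -7 - 29 = -36)
m(3)*D(-26) = -36*(-23) = 828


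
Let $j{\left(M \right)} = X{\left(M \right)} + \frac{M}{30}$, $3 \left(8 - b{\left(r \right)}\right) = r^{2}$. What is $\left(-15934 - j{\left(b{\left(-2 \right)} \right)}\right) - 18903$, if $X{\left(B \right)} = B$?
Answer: $- \frac{313595}{9} \approx -34844.0$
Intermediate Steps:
$b{\left(r \right)} = 8 - \frac{r^{2}}{3}$
$j{\left(M \right)} = \frac{31 M}{30}$ ($j{\left(M \right)} = M + \frac{M}{30} = \frac{31 M}{30}$)
$\left(-15934 - j{\left(b{\left(-2 \right)} \right)}\right) - 18903 = \left(-15934 - \frac{31 \left(8 - \frac{\left(-2\right)^{2}}{3}\right)}{30}\right) - 18903 = \left(-15934 - \frac{31 \left(8 - \frac{4}{3}\right)}{30}\right) - 18903 = \left(-15934 - \frac{31}{30} \cdot \frac{20}{3}\right) - 18903 = \left(-15934 - \frac{62}{9}\right) - 18903 = - \frac{143468}{9} - 18903 = - \frac{313595}{9}$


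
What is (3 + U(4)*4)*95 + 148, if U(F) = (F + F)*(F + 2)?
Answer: 18673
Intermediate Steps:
U(F) = 2*F*(2 + F) (U(F) = (2*F)*(2 + F) = 2*F*(2 + F))
(3 + U(4)*4)*95 + 148 = (3 + (2*4*(2 + 4))*4)*95 + 148 = (3 + (2*4*6)*4)*95 + 148 = (3 + 48*4)*95 + 148 = (3 + 192)*95 + 148 = 195*95 + 148 = 18525 + 148 = 18673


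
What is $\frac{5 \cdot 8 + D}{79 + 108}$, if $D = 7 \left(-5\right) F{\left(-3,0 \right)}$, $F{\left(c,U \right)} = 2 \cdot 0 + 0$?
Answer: $\frac{40}{187} \approx 0.2139$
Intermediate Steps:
$F{\left(c,U \right)} = 0$ ($F{\left(c,U \right)} = 0 + 0 = 0$)
$D = 0$ ($D = 7 \left(-5\right) 0 = \left(-35\right) 0 = 0$)
$\frac{5 \cdot 8 + D}{79 + 108} = \frac{5 \cdot 8 + 0}{79 + 108} = \frac{40 + 0}{187} = 40 \cdot \frac{1}{187} = \frac{40}{187}$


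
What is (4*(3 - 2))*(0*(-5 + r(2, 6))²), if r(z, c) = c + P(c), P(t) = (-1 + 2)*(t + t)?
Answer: 0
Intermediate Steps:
P(t) = 2*t (P(t) = 1*(2*t) = 2*t)
r(z, c) = 3*c (r(z, c) = c + 2*c = 3*c)
(4*(3 - 2))*(0*(-5 + r(2, 6))²) = (4*(3 - 2))*(0*(-5 + 3*6)²) = (4*1)*(0*(-5 + 18)²) = 4*(0*13²) = 4*(0*169) = 4*0 = 0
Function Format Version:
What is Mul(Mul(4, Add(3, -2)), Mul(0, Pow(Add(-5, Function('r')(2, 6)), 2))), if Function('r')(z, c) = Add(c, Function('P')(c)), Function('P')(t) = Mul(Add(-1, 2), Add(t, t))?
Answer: 0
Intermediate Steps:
Function('P')(t) = Mul(2, t) (Function('P')(t) = Mul(1, Mul(2, t)) = Mul(2, t))
Function('r')(z, c) = Mul(3, c) (Function('r')(z, c) = Add(c, Mul(2, c)) = Mul(3, c))
Mul(Mul(4, Add(3, -2)), Mul(0, Pow(Add(-5, Function('r')(2, 6)), 2))) = Mul(Mul(4, Add(3, -2)), Mul(0, Pow(Add(-5, Mul(3, 6)), 2))) = Mul(Mul(4, 1), Mul(0, Pow(Add(-5, 18), 2))) = Mul(4, Mul(0, Pow(13, 2))) = Mul(4, Mul(0, 169)) = Mul(4, 0) = 0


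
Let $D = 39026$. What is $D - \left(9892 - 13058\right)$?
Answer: $42192$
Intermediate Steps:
$D - \left(9892 - 13058\right) = 39026 - \left(9892 - 13058\right) = 39026 - -3166 = 39026 + 3166 = 42192$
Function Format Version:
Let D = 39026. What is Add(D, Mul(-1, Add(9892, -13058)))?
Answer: 42192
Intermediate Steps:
Add(D, Mul(-1, Add(9892, -13058))) = Add(39026, Mul(-1, Add(9892, -13058))) = Add(39026, Mul(-1, -3166)) = Add(39026, 3166) = 42192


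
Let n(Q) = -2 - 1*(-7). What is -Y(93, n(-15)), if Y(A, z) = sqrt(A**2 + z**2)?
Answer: -sqrt(8674) ≈ -93.134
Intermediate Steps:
n(Q) = 5 (n(Q) = -2 + 7 = 5)
-Y(93, n(-15)) = -sqrt(93**2 + 5**2) = -sqrt(8649 + 25) = -sqrt(8674)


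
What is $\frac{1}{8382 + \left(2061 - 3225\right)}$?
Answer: $\frac{1}{7218} \approx 0.00013854$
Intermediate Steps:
$\frac{1}{8382 + \left(2061 - 3225\right)} = \frac{1}{8382 - 1164} = \frac{1}{7218}$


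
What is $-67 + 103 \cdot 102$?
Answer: $10439$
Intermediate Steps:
$-67 + 103 \cdot 102 = -67 + 10506 = 10439$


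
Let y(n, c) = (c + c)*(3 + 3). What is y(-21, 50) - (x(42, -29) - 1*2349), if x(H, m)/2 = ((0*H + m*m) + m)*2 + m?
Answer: -241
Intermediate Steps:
y(n, c) = 12*c (y(n, c) = (2*c)*6 = 12*c)
x(H, m) = 4*m² + 6*m (x(H, m) = 2*(((0*H + m*m) + m)*2 + m) = 2*(((0 + m²) + m)*2 + m) = 2*((m² + m)*2 + m) = 2*((m + m²)*2 + m) = 2*((2*m + 2*m²) + m) = 2*(2*m² + 3*m) = 4*m² + 6*m)
y(-21, 50) - (x(42, -29) - 1*2349) = 12*50 - (2*(-29)*(3 + 2*(-29)) - 1*2349) = 600 - (2*(-29)*(3 - 58) - 2349) = 600 - (2*(-29)*(-55) - 2349) = 600 - (3190 - 2349) = 600 - 1*841 = 600 - 841 = -241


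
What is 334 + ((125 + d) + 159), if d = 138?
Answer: 756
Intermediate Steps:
334 + ((125 + d) + 159) = 334 + ((125 + 138) + 159) = 334 + (263 + 159) = 334 + 422 = 756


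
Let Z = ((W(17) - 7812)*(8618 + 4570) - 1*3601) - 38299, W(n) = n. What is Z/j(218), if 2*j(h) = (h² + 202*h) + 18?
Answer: -102842360/45789 ≈ -2246.0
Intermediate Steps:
j(h) = 9 + h²/2 + 101*h (j(h) = ((h² + 202*h) + 18)/2 = (18 + h² + 202*h)/2 = 9 + h²/2 + 101*h)
Z = -102842360 (Z = ((17 - 7812)*(8618 + 4570) - 1*3601) - 38299 = (-7795*13188 - 3601) - 38299 = (-102800460 - 3601) - 38299 = -102804061 - 38299 = -102842360)
Z/j(218) = -102842360/(9 + (½)*218² + 101*218) = -102842360/(9 + (½)*47524 + 22018) = -102842360/(9 + 23762 + 22018) = -102842360/45789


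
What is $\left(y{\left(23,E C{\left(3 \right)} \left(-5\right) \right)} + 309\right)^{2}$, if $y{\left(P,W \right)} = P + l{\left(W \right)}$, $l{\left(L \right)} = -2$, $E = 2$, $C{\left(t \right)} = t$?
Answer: $108900$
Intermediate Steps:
$y{\left(P,W \right)} = -2 + P$ ($y{\left(P,W \right)} = P - 2 = -2 + P$)
$\left(y{\left(23,E C{\left(3 \right)} \left(-5\right) \right)} + 309\right)^{2} = \left(\left(-2 + 23\right) + 309\right)^{2} = \left(21 + 309\right)^{2} = 330^{2} = 108900$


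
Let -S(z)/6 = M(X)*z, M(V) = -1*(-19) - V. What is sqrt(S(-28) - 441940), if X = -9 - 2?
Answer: 10*I*sqrt(4369) ≈ 660.98*I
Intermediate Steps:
X = -11
M(V) = 19 - V
S(z) = -180*z (S(z) = -6*(19 - 1*(-11))*z = -6*(19 + 11)*z = -180*z)
sqrt(S(-28) - 441940) = sqrt(-180*(-28) - 441940) = sqrt(5040 - 441940) = sqrt(-436900) = 10*I*sqrt(4369)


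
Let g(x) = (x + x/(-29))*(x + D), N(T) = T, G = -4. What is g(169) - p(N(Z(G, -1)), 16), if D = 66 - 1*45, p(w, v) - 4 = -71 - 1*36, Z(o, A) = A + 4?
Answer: 902067/29 ≈ 31106.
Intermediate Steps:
Z(o, A) = 4 + A
p(w, v) = -103 (p(w, v) = 4 + (-71 - 1*36) = 4 + (-71 - 36) = 4 - 107 = -103)
D = 21 (D = 66 - 45 = 21)
g(x) = 28*x*(21 + x)/29 (g(x) = (x + x/(-29))*(x + 21) = (x + x*(-1/29))*(21 + x) = (x - x/29)*(21 + x) = (28*x/29)*(21 + x) = 28*x*(21 + x)/29)
g(169) - p(N(Z(G, -1)), 16) = (28/29)*169*(21 + 169) - 1*(-103) = (28/29)*169*190 + 103 = 899080/29 + 103 = 902067/29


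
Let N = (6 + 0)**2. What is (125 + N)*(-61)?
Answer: -9821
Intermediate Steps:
N = 36 (N = 6**2 = 36)
(125 + N)*(-61) = (125 + 36)*(-61) = 161*(-61) = -9821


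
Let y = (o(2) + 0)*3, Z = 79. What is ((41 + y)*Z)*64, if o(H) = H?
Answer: 237632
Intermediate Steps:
y = 6 (y = (2 + 0)*3 = 2*3 = 6)
((41 + y)*Z)*64 = ((41 + 6)*79)*64 = (47*79)*64 = 3713*64 = 237632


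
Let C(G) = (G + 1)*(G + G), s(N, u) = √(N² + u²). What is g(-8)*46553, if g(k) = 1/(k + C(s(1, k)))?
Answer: 2839733/7312 - 46553*√65/7312 ≈ 337.04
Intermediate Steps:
C(G) = 2*G*(1 + G) (C(G) = (1 + G)*(2*G) = 2*G*(1 + G))
g(k) = 1/(k + 2*√(1 + k²)*(1 + √(1 + k²))) (g(k) = 1/(k + 2*√(1² + k²)*(1 + √(1² + k²))) = 1/(k + 2*√(1 + k²)*(1 + √(1 + k²))))
g(-8)*46553 = 46553/(2 - 8 + 2*(-8)² + 2*√(1 + (-8)²)) = 46553/(2 - 8 + 2*64 + 2*√(1 + 64)) = 46553/(2 - 8 + 128 + 2*√65) = 46553/(122 + 2*√65)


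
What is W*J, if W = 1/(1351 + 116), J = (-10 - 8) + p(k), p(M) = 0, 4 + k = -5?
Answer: -2/163 ≈ -0.012270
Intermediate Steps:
k = -9 (k = -4 - 5 = -9)
J = -18 (J = (-10 - 8) + 0 = -18 + 0 = -18)
W = 1/1467 ≈ 0.00068166
W*J = (1/1467)*(-18) = -2/163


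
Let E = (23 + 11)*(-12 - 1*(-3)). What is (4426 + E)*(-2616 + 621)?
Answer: -8219400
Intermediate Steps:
E = -306 (E = 34*(-12 + 3) = 34*(-9) = -306)
(4426 + E)*(-2616 + 621) = (4426 - 306)*(-2616 + 621) = 4120*(-1995) = -8219400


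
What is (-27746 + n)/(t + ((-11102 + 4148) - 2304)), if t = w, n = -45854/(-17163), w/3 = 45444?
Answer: -238079372/1090485531 ≈ -0.21832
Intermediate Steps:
w = 136332 (w = 3*45444 = 136332)
n = 45854/17163 (n = -45854*(-1/17163) = 45854/17163 ≈ 2.6717)
t = 136332
(-27746 + n)/(t + ((-11102 + 4148) - 2304)) = (-27746 + 45854/17163)/(136332 + ((-11102 + 4148) - 2304)) = -476158744/(17163*(136332 + (-6954 - 2304))) = -476158744/(17163*(136332 - 9258)) = -476158744/17163/127074 = -476158744/17163*1/127074 = -238079372/1090485531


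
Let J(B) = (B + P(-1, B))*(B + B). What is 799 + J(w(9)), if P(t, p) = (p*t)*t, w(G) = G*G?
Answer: 27043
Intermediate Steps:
w(G) = G²
P(t, p) = p*t²
J(B) = 4*B² (J(B) = (B + B*(-1)²)*(B + B) = (B + B*1)*(2*B) = (B + B)*(2*B) = (2*B)*(2*B) = 4*B²)
799 + J(w(9)) = 799 + 4*(9²)² = 799 + 4*81² = 799 + 4*6561 = 799 + 26244 = 27043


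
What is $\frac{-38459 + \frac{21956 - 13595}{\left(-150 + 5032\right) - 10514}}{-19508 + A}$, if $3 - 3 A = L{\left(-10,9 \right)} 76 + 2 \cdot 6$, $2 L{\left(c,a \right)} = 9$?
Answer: $\frac{216609449}{110528000} \approx 1.9598$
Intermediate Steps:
$L{\left(c,a \right)} = \frac{9}{2}$ ($L{\left(c,a \right)} = \frac{1}{2} \cdot 9 = \frac{9}{2}$)
$A = -117$ ($A = 1 - \frac{\frac{9}{2} \cdot 76 + 2 \cdot 6}{3} = 1 - \frac{342 + 12}{3} = 1 - 118 = -117$)
$\frac{-38459 + \frac{21956 - 13595}{\left(-150 + 5032\right) - 10514}}{-19508 + A} = \frac{-38459 + \frac{21956 - 13595}{\left(-150 + 5032\right) - 10514}}{-19508 - 117} = \frac{-38459 + \frac{8361}{4882 - 10514}}{-19625} = \left(-38459 + \frac{8361}{-5632}\right) \left(- \frac{1}{19625}\right) = \left(-38459 + 8361 \left(- \frac{1}{5632}\right)\right) \left(- \frac{1}{19625}\right) = \left(-38459 - \frac{8361}{5632}\right) \left(- \frac{1}{19625}\right) = \left(- \frac{216609449}{5632}\right) \left(- \frac{1}{19625}\right) = \frac{216609449}{110528000}$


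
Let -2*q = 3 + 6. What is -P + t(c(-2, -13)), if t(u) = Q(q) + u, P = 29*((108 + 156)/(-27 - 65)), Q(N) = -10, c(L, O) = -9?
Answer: 1477/23 ≈ 64.217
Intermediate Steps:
q = -9/2 (q = -(3 + 6)/2 = -½*9 = -9/2 ≈ -4.5000)
P = -1914/23 (P = 29*(264/(-92)) = 29*(264*(-1/92)) = 29*(-66/23) = -1914/23 ≈ -83.217)
t(u) = -10 + u
-P + t(c(-2, -13)) = -1*(-1914/23) + (-10 - 9) = 1914/23 - 19 = 1477/23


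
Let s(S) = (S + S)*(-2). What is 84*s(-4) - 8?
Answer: 1336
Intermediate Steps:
s(S) = -4*S (s(S) = (2*S)*(-2) = -4*S)
84*s(-4) - 8 = 84*(-4*(-4)) - 8 = 84*16 - 8 = 1344 - 8 = 1336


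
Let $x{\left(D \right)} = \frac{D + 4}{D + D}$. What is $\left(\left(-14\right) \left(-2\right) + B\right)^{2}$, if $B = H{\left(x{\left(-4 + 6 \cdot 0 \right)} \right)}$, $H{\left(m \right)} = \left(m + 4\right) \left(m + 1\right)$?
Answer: $1024$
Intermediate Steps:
$x{\left(D \right)} = \frac{4 + D}{2 D}$
$H{\left(m \right)} = \left(1 + m\right) \left(4 + m\right)$ ($H{\left(m \right)} = \left(4 + m\right) \left(1 + m\right) = \left(1 + m\right) \left(4 + m\right)$)
$B = 4$ ($B = 4 + \left(\frac{4 + \left(-4 + 6 \cdot 0\right)}{2 \left(-4 + 6 \cdot 0\right)}\right)^{2} + 5 \frac{4 + \left(-4 + 6 \cdot 0\right)}{2 \left(-4 + 6 \cdot 0\right)} = 4 + \left(\frac{4 + \left(-4 + 0\right)}{2 \left(-4 + 0\right)}\right)^{2} + 5 \frac{4 + \left(-4 + 0\right)}{2 \left(-4 + 0\right)} = 4 + \left(\frac{4 - 4}{2 \left(-4\right)}\right)^{2} + 5 \frac{4 - 4}{2 \left(-4\right)} = 4 + \left(\frac{1}{2} \left(- \frac{1}{4}\right) 0\right)^{2} + 5 \cdot \frac{1}{2} \left(- \frac{1}{4}\right) 0 = 4 + 0^{2} + 5 \cdot 0 = 4 + 0 + 0 = 4$)
$\left(\left(-14\right) \left(-2\right) + B\right)^{2} = \left(\left(-14\right) \left(-2\right) + 4\right)^{2} = \left(28 + 4\right)^{2} = 32^{2} = 1024$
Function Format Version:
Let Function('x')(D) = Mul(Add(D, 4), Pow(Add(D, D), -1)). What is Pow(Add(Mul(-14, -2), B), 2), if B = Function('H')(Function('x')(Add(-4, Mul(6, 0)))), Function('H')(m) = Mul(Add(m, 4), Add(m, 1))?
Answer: 1024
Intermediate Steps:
Function('x')(D) = Mul(Rational(1, 2), Pow(D, -1), Add(4, D)) (Function('x')(D) = Mul(Add(4, D), Pow(Mul(2, D), -1)) = Mul(Add(4, D), Mul(Rational(1, 2), Pow(D, -1))) = Mul(Rational(1, 2), Pow(D, -1), Add(4, D)))
Function('H')(m) = Mul(Add(1, m), Add(4, m)) (Function('H')(m) = Mul(Add(4, m), Add(1, m)) = Mul(Add(1, m), Add(4, m)))
B = 4 (B = Add(4, Pow(Mul(Rational(1, 2), Pow(Add(-4, Mul(6, 0)), -1), Add(4, Add(-4, Mul(6, 0)))), 2), Mul(5, Mul(Rational(1, 2), Pow(Add(-4, Mul(6, 0)), -1), Add(4, Add(-4, Mul(6, 0)))))) = Add(4, Pow(Mul(Rational(1, 2), Pow(Add(-4, 0), -1), Add(4, Add(-4, 0))), 2), Mul(5, Mul(Rational(1, 2), Pow(Add(-4, 0), -1), Add(4, Add(-4, 0))))) = Add(4, Pow(Mul(Rational(1, 2), Pow(-4, -1), Add(4, -4)), 2), Mul(5, Mul(Rational(1, 2), Pow(-4, -1), Add(4, -4)))) = Add(4, Pow(Mul(Rational(1, 2), Rational(-1, 4), 0), 2), Mul(5, Mul(Rational(1, 2), Rational(-1, 4), 0))) = Add(4, Pow(0, 2), Mul(5, 0)) = Add(4, 0, 0) = 4)
Pow(Add(Mul(-14, -2), B), 2) = Pow(Add(Mul(-14, -2), 4), 2) = Pow(Add(28, 4), 2) = Pow(32, 2) = 1024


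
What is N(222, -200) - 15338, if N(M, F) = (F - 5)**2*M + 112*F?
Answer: 9291812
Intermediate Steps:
N(M, F) = 112*F + M*(-5 + F)**2 (N(M, F) = (-5 + F)**2*M + 112*F = M*(-5 + F)**2 + 112*F = 112*F + M*(-5 + F)**2)
N(222, -200) - 15338 = (112*(-200) + 222*(-5 - 200)**2) - 15338 = (-22400 + 222*(-205)**2) - 15338 = (-22400 + 222*42025) - 15338 = (-22400 + 9329550) - 15338 = 9307150 - 15338 = 9291812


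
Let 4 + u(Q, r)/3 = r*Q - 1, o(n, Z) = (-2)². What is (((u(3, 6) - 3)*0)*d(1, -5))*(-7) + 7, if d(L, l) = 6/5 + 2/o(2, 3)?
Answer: 7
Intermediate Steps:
o(n, Z) = 4
u(Q, r) = -15 + 3*Q*r (u(Q, r) = -12 + 3*(r*Q - 1) = -12 + 3*(Q*r - 1) = -12 + 3*(-1 + Q*r) = -12 + (-3 + 3*Q*r) = -15 + 3*Q*r)
d(L, l) = 17/10 (d(L, l) = 6/5 + 2/4 = 6*(⅕) + 2*(¼) = 6/5 + ½ = 17/10)
(((u(3, 6) - 3)*0)*d(1, -5))*(-7) + 7 = ((((-15 + 3*3*6) - 3)*0)*(17/10))*(-7) + 7 = ((((-15 + 54) - 3)*0)*(17/10))*(-7) + 7 = (((39 - 3)*0)*(17/10))*(-7) + 7 = ((36*0)*(17/10))*(-7) + 7 = (0*(17/10))*(-7) + 7 = 0*(-7) + 7 = 0 + 7 = 7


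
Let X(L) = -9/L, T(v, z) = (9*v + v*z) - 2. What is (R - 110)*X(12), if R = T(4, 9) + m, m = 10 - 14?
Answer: 33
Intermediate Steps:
T(v, z) = -2 + 9*v + v*z
m = -4
R = 66 (R = (-2 + 9*4 + 4*9) - 4 = (-2 + 36 + 36) - 4 = 70 - 4 = 66)
(R - 110)*X(12) = (66 - 110)*(-9/12) = -(-396)/12 = -44*(-¾) = 33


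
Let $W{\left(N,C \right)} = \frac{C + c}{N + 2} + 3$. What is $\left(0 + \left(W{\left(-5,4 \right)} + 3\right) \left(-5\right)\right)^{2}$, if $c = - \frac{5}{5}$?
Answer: $625$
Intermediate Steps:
$c = -1$ ($c = \left(-5\right) \frac{1}{5} = -1$)
$W{\left(N,C \right)} = 3 + \frac{-1 + C}{2 + N}$ ($W{\left(N,C \right)} = \frac{C - 1}{N + 2} + 3 = \frac{-1 + C}{2 + N} + 3 = 3 + \frac{-1 + C}{2 + N}$)
$\left(0 + \left(W{\left(-5,4 \right)} + 3\right) \left(-5\right)\right)^{2} = \left(0 + \left(\frac{5 + 4 + 3 \left(-5\right)}{2 - 5} + 3\right) \left(-5\right)\right)^{2} = \left(0 + \left(\frac{5 + 4 - 15}{-3} + 3\right) \left(-5\right)\right)^{2} = \left(0 + \left(\left(- \frac{1}{3}\right) \left(-6\right) + 3\right) \left(-5\right)\right)^{2} = \left(0 + \left(2 + 3\right) \left(-5\right)\right)^{2} = \left(0 + 5 \left(-5\right)\right)^{2} = \left(0 - 25\right)^{2} = \left(-25\right)^{2} = 625$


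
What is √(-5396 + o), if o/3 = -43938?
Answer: I*√137210 ≈ 370.42*I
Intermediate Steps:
o = -131814 (o = 3*(-43938) = -131814)
√(-5396 + o) = √(-5396 - 131814) = √(-137210) = I*√137210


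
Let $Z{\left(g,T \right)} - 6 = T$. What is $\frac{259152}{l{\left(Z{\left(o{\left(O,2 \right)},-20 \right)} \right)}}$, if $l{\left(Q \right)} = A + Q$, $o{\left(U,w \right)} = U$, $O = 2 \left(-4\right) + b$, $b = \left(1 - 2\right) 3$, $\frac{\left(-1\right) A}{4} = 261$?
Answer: $- \frac{129576}{529} \approx -244.95$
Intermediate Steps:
$A = -1044$ ($A = \left(-4\right) 261 = -1044$)
$b = -3$ ($b = \left(-1\right) 3 = -3$)
$O = -11$ ($O = 2 \left(-4\right) - 3 = -8 - 3 = -11$)
$Z{\left(g,T \right)} = 6 + T$
$l{\left(Q \right)} = -1044 + Q$
$\frac{259152}{l{\left(Z{\left(o{\left(O,2 \right)},-20 \right)} \right)}} = \frac{259152}{-1044 + \left(6 - 20\right)} = \frac{259152}{-1044 - 14} = \frac{259152}{-1058} = 259152 \left(- \frac{1}{1058}\right) = - \frac{129576}{529}$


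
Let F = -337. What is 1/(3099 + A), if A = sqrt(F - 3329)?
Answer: 1033/3202489 - I*sqrt(3666)/9607467 ≈ 0.00032256 - 6.3021e-6*I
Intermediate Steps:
A = I*sqrt(3666) (A = sqrt(-337 - 3329) = sqrt(-3666) = I*sqrt(3666) ≈ 60.547*I)
1/(3099 + A) = 1/(3099 + I*sqrt(3666))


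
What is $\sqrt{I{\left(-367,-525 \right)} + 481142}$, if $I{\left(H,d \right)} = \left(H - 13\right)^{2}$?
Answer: $\sqrt{625542} \approx 790.91$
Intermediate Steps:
$I{\left(H,d \right)} = \left(-13 + H\right)^{2}$
$\sqrt{I{\left(-367,-525 \right)} + 481142} = \sqrt{\left(-13 - 367\right)^{2} + 481142} = \sqrt{\left(-380\right)^{2} + 481142} = \sqrt{144400 + 481142} = \sqrt{625542}$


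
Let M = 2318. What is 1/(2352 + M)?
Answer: 1/4670 ≈ 0.00021413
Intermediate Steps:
1/(2352 + M) = 1/(2352 + 2318) = 1/4670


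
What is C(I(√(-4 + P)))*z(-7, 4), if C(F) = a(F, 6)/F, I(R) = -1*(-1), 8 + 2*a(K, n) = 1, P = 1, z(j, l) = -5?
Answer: 35/2 ≈ 17.500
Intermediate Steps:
a(K, n) = -7/2 (a(K, n) = -4 + (½)*1 = -4 + ½ = -7/2)
I(R) = 1
C(F) = -7/(2*F)
C(I(√(-4 + P)))*z(-7, 4) = -7/2/1*(-5) = -7/2*1*(-5) = -7/2*(-5) = 35/2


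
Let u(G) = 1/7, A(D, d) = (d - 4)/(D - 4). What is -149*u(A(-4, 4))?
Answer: -149/7 ≈ -21.286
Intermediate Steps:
A(D, d) = (-4 + d)/(-4 + D)
u(G) = ⅐ (u(G) = 1*(⅐) = ⅐)
-149*u(A(-4, 4)) = -149*⅐ = -149/7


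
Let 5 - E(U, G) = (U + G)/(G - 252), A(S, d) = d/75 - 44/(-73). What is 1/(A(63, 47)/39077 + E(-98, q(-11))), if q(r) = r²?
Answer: 28027001325/145056659611 ≈ 0.19321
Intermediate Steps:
A(S, d) = 44/73 + d/75 (A(S, d) = d*(1/75) - 44*(-1/73) = d/75 + 44/73 = 44/73 + d/75)
E(U, G) = 5 - (G + U)/(-252 + G) (E(U, G) = 5 - (U + G)/(G - 252) = 5 - (G + U)/(-252 + G))
1/(A(63, 47)/39077 + E(-98, q(-11))) = 1/((44/73 + (1/75)*47)/39077 + (-1260 - 1*(-98) + 4*(-11)²)/(-252 + (-11)²)) = 1/((44/73 + 47/75)*(1/39077) + (-1260 + 98 + 4*121)/(-252 + 121)) = 1/((6731/5475)*(1/39077) + (-1260 + 98 + 484)/(-131)) = 1/(6731/213946575 - 1/131*(-678)) = 1/(6731/213946575 + 678/131) = 1/(145056659611/28027001325) = 28027001325/145056659611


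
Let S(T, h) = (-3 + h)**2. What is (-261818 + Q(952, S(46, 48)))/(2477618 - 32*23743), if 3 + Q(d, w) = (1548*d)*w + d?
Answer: 60897419/35058 ≈ 1737.0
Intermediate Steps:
Q(d, w) = -3 + d + 1548*d*w (Q(d, w) = -3 + ((1548*d)*w + d) = -3 + (1548*d*w + d) = -3 + (d + 1548*d*w) = -3 + d + 1548*d*w)
(-261818 + Q(952, S(46, 48)))/(2477618 - 32*23743) = (-261818 + (-3 + 952 + 1548*952*(-3 + 48)**2))/(2477618 - 32*23743) = (-261818 + (-3 + 952 + 1548*952*45**2))/(2477618 - 759776) = (-261818 + (-3 + 952 + 1548*952*2025))/1717842 = (-261818 + (-3 + 952 + 2984234400))*(1/1717842) = (-261818 + 2984235349)*(1/1717842) = 2983973531*(1/1717842) = 60897419/35058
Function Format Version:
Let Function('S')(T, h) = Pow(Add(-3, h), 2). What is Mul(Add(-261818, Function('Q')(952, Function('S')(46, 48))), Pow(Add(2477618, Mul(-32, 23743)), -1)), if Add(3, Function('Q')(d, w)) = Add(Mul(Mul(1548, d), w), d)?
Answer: Rational(60897419, 35058) ≈ 1737.0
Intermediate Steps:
Function('Q')(d, w) = Add(-3, d, Mul(1548, d, w)) (Function('Q')(d, w) = Add(-3, Add(Mul(Mul(1548, d), w), d)) = Add(-3, Add(Mul(1548, d, w), d)) = Add(-3, Add(d, Mul(1548, d, w))) = Add(-3, d, Mul(1548, d, w)))
Mul(Add(-261818, Function('Q')(952, Function('S')(46, 48))), Pow(Add(2477618, Mul(-32, 23743)), -1)) = Mul(Add(-261818, Add(-3, 952, Mul(1548, 952, Pow(Add(-3, 48), 2)))), Pow(Add(2477618, Mul(-32, 23743)), -1)) = Mul(Add(-261818, Add(-3, 952, Mul(1548, 952, Pow(45, 2)))), Pow(Add(2477618, -759776), -1)) = Mul(Add(-261818, Add(-3, 952, Mul(1548, 952, 2025))), Pow(1717842, -1)) = Mul(Add(-261818, Add(-3, 952, 2984234400)), Rational(1, 1717842)) = Mul(Add(-261818, 2984235349), Rational(1, 1717842)) = Mul(2983973531, Rational(1, 1717842)) = Rational(60897419, 35058)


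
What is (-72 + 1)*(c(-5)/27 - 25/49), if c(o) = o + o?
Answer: 82715/1323 ≈ 62.521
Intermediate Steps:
c(o) = 2*o
(-72 + 1)*(c(-5)/27 - 25/49) = (-72 + 1)*((2*(-5))/27 - 25/49) = -71*(-10*1/27 - 25*1/49) = -71*(-10/27 - 25/49) = -71*(-1165/1323) = 82715/1323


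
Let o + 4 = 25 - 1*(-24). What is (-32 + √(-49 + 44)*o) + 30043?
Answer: 30011 + 45*I*√5 ≈ 30011.0 + 100.62*I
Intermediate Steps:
o = 45 (o = -4 + (25 - 1*(-24)) = -4 + (25 + 24) = -4 + 49 = 45)
(-32 + √(-49 + 44)*o) + 30043 = (-32 + √(-49 + 44)*45) + 30043 = (-32 + √(-5)*45) + 30043 = (-32 + (I*√5)*45) + 30043 = (-32 + 45*I*√5) + 30043 = 30011 + 45*I*√5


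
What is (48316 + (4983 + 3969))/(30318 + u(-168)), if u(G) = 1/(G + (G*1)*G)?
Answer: 1606711008/850601809 ≈ 1.8889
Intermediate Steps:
u(G) = 1/(G + G**2) (u(G) = 1/(G + G*G) = 1/(G + G**2))
(48316 + (4983 + 3969))/(30318 + u(-168)) = (48316 + (4983 + 3969))/(30318 + 1/((-168)*(1 - 168))) = (48316 + 8952)/(30318 - 1/168/(-167)) = 57268/(30318 - 1/168*(-1/167)) = 57268/(30318 + 1/28056) = 57268/(850601809/28056) = 57268*(28056/850601809) = 1606711008/850601809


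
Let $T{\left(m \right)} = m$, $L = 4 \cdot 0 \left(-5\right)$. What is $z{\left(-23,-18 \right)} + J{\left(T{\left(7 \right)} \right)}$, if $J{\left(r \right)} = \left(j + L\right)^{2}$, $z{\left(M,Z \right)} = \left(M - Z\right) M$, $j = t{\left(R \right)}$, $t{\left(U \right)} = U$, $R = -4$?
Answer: $131$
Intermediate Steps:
$j = -4$
$z{\left(M,Z \right)} = M \left(M - Z\right)$
$L = 0$ ($L = 0 \left(-5\right) = 0$)
$J{\left(r \right)} = 16$ ($J{\left(r \right)} = \left(-4 + 0\right)^{2} = \left(-4\right)^{2} = 16$)
$z{\left(-23,-18 \right)} + J{\left(T{\left(7 \right)} \right)} = - 23 \left(-23 - -18\right) + 16 = - 23 \left(-23 + 18\right) + 16 = \left(-23\right) \left(-5\right) + 16 = 115 + 16 = 131$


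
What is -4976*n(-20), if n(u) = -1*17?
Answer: 84592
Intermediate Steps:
n(u) = -17
-4976*n(-20) = -4976*(-17) = 84592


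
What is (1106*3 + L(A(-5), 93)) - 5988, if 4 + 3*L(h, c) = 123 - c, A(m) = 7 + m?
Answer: -7984/3 ≈ -2661.3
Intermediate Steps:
L(h, c) = 119/3 - c/3 (L(h, c) = -4/3 + (123 - c)/3 = -4/3 + (41 - c/3) = 119/3 - c/3)
(1106*3 + L(A(-5), 93)) - 5988 = (1106*3 + (119/3 - 1/3*93)) - 5988 = (3318 + (119/3 - 31)) - 5988 = (3318 + 26/3) - 5988 = 9980/3 - 5988 = -7984/3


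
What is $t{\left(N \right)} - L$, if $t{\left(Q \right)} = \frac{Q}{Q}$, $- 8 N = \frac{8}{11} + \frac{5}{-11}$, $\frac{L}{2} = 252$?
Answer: $-503$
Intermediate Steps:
$L = 504$ ($L = 2 \cdot 252 = 504$)
$N = - \frac{3}{88}$ ($N = - \frac{\frac{8}{11} + \frac{5}{-11}}{8} = - \frac{8 \cdot \frac{1}{11} + 5 \left(- \frac{1}{11}\right)}{8} = - \frac{\frac{8}{11} - \frac{5}{11}}{8} = \left(- \frac{1}{8}\right) \frac{3}{11} = - \frac{3}{88} \approx -0.034091$)
$t{\left(Q \right)} = 1$
$t{\left(N \right)} - L = 1 - 504 = -503$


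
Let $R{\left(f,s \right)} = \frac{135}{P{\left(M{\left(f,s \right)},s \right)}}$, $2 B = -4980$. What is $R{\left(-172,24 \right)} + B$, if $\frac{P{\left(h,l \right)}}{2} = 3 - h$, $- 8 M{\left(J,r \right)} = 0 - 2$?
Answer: $- \frac{27120}{11} \approx -2465.5$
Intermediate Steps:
$B = -2490$ ($B = \frac{1}{2} \left(-4980\right) = -2490$)
$M{\left(J,r \right)} = \frac{1}{4}$ ($M{\left(J,r \right)} = - \frac{0 - 2}{8} = \left(- \frac{1}{8}\right) \left(-2\right) = \frac{1}{4}$)
$P{\left(h,l \right)} = 6 - 2 h$ ($P{\left(h,l \right)} = 2 \left(3 - h\right) = 6 - 2 h$)
$R{\left(f,s \right)} = \frac{270}{11}$ ($R{\left(f,s \right)} = \frac{135}{6 - \frac{1}{2}} = \frac{135}{\frac{11}{2}} = 135 \cdot \frac{2}{11} = \frac{270}{11}$)
$R{\left(-172,24 \right)} + B = \frac{270}{11} - 2490 = - \frac{27120}{11}$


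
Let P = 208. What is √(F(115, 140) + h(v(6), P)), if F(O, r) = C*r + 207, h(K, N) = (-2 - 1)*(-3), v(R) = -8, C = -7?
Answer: 2*I*√191 ≈ 27.641*I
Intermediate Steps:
h(K, N) = 9 (h(K, N) = -3*(-3) = 9)
F(O, r) = 207 - 7*r (F(O, r) = -7*r + 207 = 207 - 7*r)
√(F(115, 140) + h(v(6), P)) = √((207 - 7*140) + 9) = √((207 - 980) + 9) = √(-773 + 9) = √(-764) = 2*I*√191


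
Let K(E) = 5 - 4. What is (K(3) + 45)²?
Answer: 2116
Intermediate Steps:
K(E) = 1
(K(3) + 45)² = (1 + 45)² = 46² = 2116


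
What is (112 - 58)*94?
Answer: 5076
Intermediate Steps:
(112 - 58)*94 = 54*94 = 5076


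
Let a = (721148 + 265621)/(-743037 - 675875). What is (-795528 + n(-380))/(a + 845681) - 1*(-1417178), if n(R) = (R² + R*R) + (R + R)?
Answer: 1700536256368487878/1199945932303 ≈ 1.4172e+6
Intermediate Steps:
a = -986769/1418912 (a = 986769/(-1418912) = 986769*(-1/1418912) = -986769/1418912 ≈ -0.69544)
n(R) = 2*R + 2*R² (n(R) = (R² + R²) + 2*R = 2*R² + 2*R = 2*R + 2*R²)
(-795528 + n(-380))/(a + 845681) - 1*(-1417178) = (-795528 + 2*(-380)*(1 - 380))/(-986769/1418912 + 845681) - 1*(-1417178) = (-795528 + 2*(-380)*(-379))/(1199945932303/1418912) + 1417178 = (-795528 + 288040)*(1418912/1199945932303) + 1417178 = -507488*1418912/1199945932303 + 1417178 = -720080813056/1199945932303 + 1417178 = 1700536256368487878/1199945932303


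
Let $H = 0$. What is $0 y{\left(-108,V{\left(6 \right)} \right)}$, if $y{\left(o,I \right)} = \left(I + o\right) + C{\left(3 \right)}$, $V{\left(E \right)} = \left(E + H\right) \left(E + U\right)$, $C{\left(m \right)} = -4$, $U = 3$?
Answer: $0$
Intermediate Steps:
$V{\left(E \right)} = E \left(3 + E\right)$ ($V{\left(E \right)} = \left(E + 0\right) \left(E + 3\right) = E \left(3 + E\right)$)
$y{\left(o,I \right)} = -4 + I + o$ ($y{\left(o,I \right)} = \left(I + o\right) - 4 = -4 + I + o$)
$0 y{\left(-108,V{\left(6 \right)} \right)} = 0 \left(-4 + 6 \left(3 + 6\right) - 108\right) = 0 \left(-4 + 6 \cdot 9 - 108\right) = 0 \left(-4 + 54 - 108\right) = 0 \left(-58\right) = 0$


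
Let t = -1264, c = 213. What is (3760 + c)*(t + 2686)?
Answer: 5649606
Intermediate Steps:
(3760 + c)*(t + 2686) = (3760 + 213)*(-1264 + 2686) = 3973*1422 = 5649606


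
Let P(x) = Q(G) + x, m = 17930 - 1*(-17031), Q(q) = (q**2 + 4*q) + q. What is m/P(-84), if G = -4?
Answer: -34961/88 ≈ -397.28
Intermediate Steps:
Q(q) = q**2 + 5*q
m = 34961 (m = 17930 + 17031 = 34961)
P(x) = -4 + x (P(x) = -4*(5 - 4) + x = -4*1 + x = -4 + x)
m/P(-84) = 34961/(-4 - 84) = 34961/(-88) = 34961*(-1/88) = -34961/88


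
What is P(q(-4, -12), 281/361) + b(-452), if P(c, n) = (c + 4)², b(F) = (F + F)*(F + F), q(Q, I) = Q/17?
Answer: 236179520/289 ≈ 8.1723e+5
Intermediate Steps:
q(Q, I) = Q/17 (q(Q, I) = Q*(1/17) = Q/17)
b(F) = 4*F² (b(F) = (2*F)*(2*F) = 4*F²)
P(c, n) = (4 + c)²
P(q(-4, -12), 281/361) + b(-452) = (4 + (1/17)*(-4))² + 4*(-452)² = (4 - 4/17)² + 4*204304 = (64/17)² + 817216 = 4096/289 + 817216 = 236179520/289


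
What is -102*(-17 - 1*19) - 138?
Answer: 3534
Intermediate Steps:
-102*(-17 - 1*19) - 138 = -102*(-17 - 19) - 138 = -102*(-36) - 138 = 3672 - 138 = 3534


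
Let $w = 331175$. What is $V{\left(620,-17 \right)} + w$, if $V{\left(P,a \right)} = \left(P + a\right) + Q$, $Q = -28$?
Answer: $331750$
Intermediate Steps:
$V{\left(P,a \right)} = -28 + P + a$ ($V{\left(P,a \right)} = \left(P + a\right) - 28 = -28 + P + a$)
$V{\left(620,-17 \right)} + w = \left(-28 + 620 - 17\right) + 331175 = 575 + 331175 = 331750$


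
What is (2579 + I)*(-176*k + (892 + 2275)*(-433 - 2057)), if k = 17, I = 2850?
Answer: -42828414638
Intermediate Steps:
(2579 + I)*(-176*k + (892 + 2275)*(-433 - 2057)) = (2579 + 2850)*(-176*17 + (892 + 2275)*(-433 - 2057)) = 5429*(-2992 + 3167*(-2490)) = 5429*(-2992 - 7885830) = 5429*(-7888822) = -42828414638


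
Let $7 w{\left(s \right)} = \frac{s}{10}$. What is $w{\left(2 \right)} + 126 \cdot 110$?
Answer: $\frac{485101}{35} \approx 13860.0$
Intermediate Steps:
$w{\left(s \right)} = \frac{s}{70}$ ($w{\left(s \right)} = \frac{s \frac{1}{10}}{7} = \frac{\frac{1}{10} s}{7} = \frac{s}{70}$)
$w{\left(2 \right)} + 126 \cdot 110 = \frac{1}{70} \cdot 2 + 126 \cdot 110 = \frac{1}{35} + 13860 = \frac{485101}{35}$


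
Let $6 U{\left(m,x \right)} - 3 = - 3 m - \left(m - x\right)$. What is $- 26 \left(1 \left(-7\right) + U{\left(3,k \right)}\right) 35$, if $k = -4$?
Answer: $\frac{25025}{3} \approx 8341.7$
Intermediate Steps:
$U{\left(m,x \right)} = \frac{1}{2} - \frac{2 m}{3} + \frac{x}{6}$ ($U{\left(m,x \right)} = \frac{1}{2} + \frac{- 3 m - \left(m - x\right)}{6} = \frac{1}{2} + \frac{x - 4 m}{6} = \frac{1}{2} - \left(- \frac{x}{6} + \frac{2 m}{3}\right) = \frac{1}{2} - \frac{2 m}{3} + \frac{x}{6}$)
$- 26 \left(1 \left(-7\right) + U{\left(3,k \right)}\right) 35 = - 26 \left(1 \left(-7\right) + \left(\frac{1}{2} - 2 + \frac{1}{6} \left(-4\right)\right)\right) 35 = - 26 \left(-7 - \frac{13}{6}\right) 35 = \left(-26\right) \left(- \frac{55}{6}\right) 35 = \frac{715}{3} \cdot 35 = \frac{25025}{3}$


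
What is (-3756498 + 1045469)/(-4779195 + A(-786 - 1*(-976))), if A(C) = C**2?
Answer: 2711029/4743095 ≈ 0.57157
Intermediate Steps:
(-3756498 + 1045469)/(-4779195 + A(-786 - 1*(-976))) = (-3756498 + 1045469)/(-4779195 + (-786 - 1*(-976))**2) = -2711029/(-4779195 + (-786 + 976)**2) = -2711029/(-4779195 + 190**2) = -2711029/(-4779195 + 36100) = -2711029/(-4743095) = -2711029*(-1/4743095) = 2711029/4743095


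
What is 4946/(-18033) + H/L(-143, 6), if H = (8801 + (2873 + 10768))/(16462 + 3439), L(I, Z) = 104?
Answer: -702289957/2665926588 ≈ -0.26343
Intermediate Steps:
H = 3206/2843 (H = (8801 + 13641)/19901 = 22442*(1/19901) = 3206/2843 ≈ 1.1277)
4946/(-18033) + H/L(-143, 6) = 4946/(-18033) + (3206/2843)/104 = 4946*(-1/18033) + (3206/2843)*(1/104) = -4946/18033 + 1603/147836 = -702289957/2665926588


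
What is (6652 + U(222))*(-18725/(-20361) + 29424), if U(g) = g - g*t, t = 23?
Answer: 1059245554952/20361 ≈ 5.2023e+7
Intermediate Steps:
U(g) = -22*g (U(g) = g - g*23 = g - 23*g = -22*g)
(6652 + U(222))*(-18725/(-20361) + 29424) = (6652 - 22*222)*(-18725/(-20361) + 29424) = (6652 - 4884)*(-18725*(-1/20361) + 29424) = 1768*(18725/20361 + 29424) = 1768*(599120789/20361) = 1059245554952/20361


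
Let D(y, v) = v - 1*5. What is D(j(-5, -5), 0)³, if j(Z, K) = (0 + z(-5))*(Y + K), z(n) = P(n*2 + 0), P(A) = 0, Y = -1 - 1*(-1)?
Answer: -125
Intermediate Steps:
Y = 0 (Y = -1 + 1 = 0)
z(n) = 0
j(Z, K) = 0 (j(Z, K) = (0 + 0)*(0 + K) = 0*K = 0)
D(y, v) = -5 + v (D(y, v) = v - 5 = -5 + v)
D(j(-5, -5), 0)³ = (-5 + 0)³ = (-5)³ = -125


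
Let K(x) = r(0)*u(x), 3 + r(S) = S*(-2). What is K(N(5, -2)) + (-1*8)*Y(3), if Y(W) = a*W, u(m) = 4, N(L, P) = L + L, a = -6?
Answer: 132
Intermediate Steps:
N(L, P) = 2*L
r(S) = -3 - 2*S (r(S) = -3 + S*(-2) = -3 - 2*S)
K(x) = -12 (K(x) = (-3 - 2*0)*4 = (-3 + 0)*4 = -3*4 = -12)
Y(W) = -6*W
K(N(5, -2)) + (-1*8)*Y(3) = -12 + (-1*8)*(-6*3) = -12 - 8*(-18) = -12 + 144 = 132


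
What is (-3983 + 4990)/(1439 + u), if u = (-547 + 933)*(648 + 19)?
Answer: 1007/258901 ≈ 0.0038895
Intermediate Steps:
u = 257462 (u = 386*667 = 257462)
(-3983 + 4990)/(1439 + u) = (-3983 + 4990)/(1439 + 257462) = 1007/258901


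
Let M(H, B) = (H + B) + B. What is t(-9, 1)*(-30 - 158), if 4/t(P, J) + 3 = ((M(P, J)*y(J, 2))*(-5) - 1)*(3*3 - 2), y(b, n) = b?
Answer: -16/5 ≈ -3.2000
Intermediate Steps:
M(H, B) = H + 2*B (M(H, B) = (B + H) + B = H + 2*B)
t(P, J) = 4/(-10 - 35*J*(P + 2*J)) (t(P, J) = 4/(-3 + (((P + 2*J)*J)*(-5) - 1)*(3*3 - 2)) = 4/(-3 + ((J*(P + 2*J))*(-5) - 1)*(9 - 2)) = 4/(-3 + (-5*J*(P + 2*J) - 1)*7) = 4/(-3 + (-1 - 5*J*(P + 2*J))*7) = 4/(-3 + (-7 - 35*J*(P + 2*J))) = 4/(-10 - 35*J*(P + 2*J)))
t(-9, 1)*(-30 - 158) = (-4/(10 + 35*1*(-9 + 2*1)))*(-30 - 158) = -4/(10 + 35*1*(-9 + 2))*(-188) = -4/(10 + 35*1*(-7))*(-188) = -4/(10 - 245)*(-188) = -4/(-235)*(-188) = -4*(-1/235)*(-188) = (4/235)*(-188) = -16/5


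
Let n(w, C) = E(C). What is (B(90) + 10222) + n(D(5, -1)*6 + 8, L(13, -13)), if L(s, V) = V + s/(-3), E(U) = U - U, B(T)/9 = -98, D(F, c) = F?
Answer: 9340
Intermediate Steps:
B(T) = -882 (B(T) = 9*(-98) = -882)
E(U) = 0
L(s, V) = V - s/3 (L(s, V) = V + s*(-⅓) = V - s/3)
n(w, C) = 0
(B(90) + 10222) + n(D(5, -1)*6 + 8, L(13, -13)) = (-882 + 10222) + 0 = 9340 + 0 = 9340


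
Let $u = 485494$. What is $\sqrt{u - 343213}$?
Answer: $3 \sqrt{15809} \approx 377.2$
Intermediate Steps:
$\sqrt{u - 343213} = \sqrt{485494 - 343213} = \sqrt{142281} = 3 \sqrt{15809}$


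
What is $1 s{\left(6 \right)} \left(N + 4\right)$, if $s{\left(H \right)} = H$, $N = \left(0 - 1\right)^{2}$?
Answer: $30$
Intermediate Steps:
$N = 1$ ($N = \left(-1\right)^{2} = 1$)
$1 s{\left(6 \right)} \left(N + 4\right) = 1 \cdot 6 \left(1 + 4\right) = 6 \cdot 5 = 30$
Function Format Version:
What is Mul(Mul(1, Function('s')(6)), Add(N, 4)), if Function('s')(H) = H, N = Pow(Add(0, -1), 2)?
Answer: 30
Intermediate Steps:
N = 1 (N = Pow(-1, 2) = 1)
Mul(Mul(1, Function('s')(6)), Add(N, 4)) = Mul(Mul(1, 6), Add(1, 4)) = Mul(6, 5) = 30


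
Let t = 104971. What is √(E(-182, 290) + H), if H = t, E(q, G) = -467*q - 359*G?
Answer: √85855 ≈ 293.01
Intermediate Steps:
H = 104971
√(E(-182, 290) + H) = √((-467*(-182) - 359*290) + 104971) = √((84994 - 104110) + 104971) = √(-19116 + 104971) = √85855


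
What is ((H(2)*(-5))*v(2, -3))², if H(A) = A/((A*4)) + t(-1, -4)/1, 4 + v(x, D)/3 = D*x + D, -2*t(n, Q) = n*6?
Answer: 6426225/16 ≈ 4.0164e+5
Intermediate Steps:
t(n, Q) = -3*n (t(n, Q) = -n*6/2 = -3*n)
v(x, D) = -12 + 3*D + 3*D*x (v(x, D) = -12 + 3*(D*x + D) = -12 + 3*(D + D*x) = -12 + (3*D + 3*D*x) = -12 + 3*D + 3*D*x)
H(A) = 13/4 (H(A) = A/((A*4)) - 3*(-1)/1 = A/((4*A)) + 3*1 = A*(1/(4*A)) + 3 = ¼ + 3 = 13/4)
((H(2)*(-5))*v(2, -3))² = (((13/4)*(-5))*(-12 + 3*(-3) + 3*(-3)*2))² = (-65*(-12 - 9 - 18)/4)² = (-65/4*(-39))² = (2535/4)² = 6426225/16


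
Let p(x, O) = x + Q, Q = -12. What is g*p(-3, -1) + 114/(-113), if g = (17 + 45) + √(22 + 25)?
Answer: -105204/113 - 15*√47 ≈ -1033.8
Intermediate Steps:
g = 62 + √47 ≈ 68.856
p(x, O) = -12 + x (p(x, O) = x - 12 = -12 + x)
g*p(-3, -1) + 114/(-113) = (62 + √47)*(-12 - 3) + 114/(-113) = (62 + √47)*(-15) + 114*(-1/113) = (-930 - 15*√47) - 114/113 = -105204/113 - 15*√47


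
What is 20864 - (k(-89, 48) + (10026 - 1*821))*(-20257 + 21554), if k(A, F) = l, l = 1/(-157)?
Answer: -1871128000/157 ≈ -1.1918e+7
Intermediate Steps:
l = -1/157 ≈ -0.0063694
k(A, F) = -1/157
20864 - (k(-89, 48) + (10026 - 1*821))*(-20257 + 21554) = 20864 - (-1/157 + (10026 - 1*821))*(-20257 + 21554) = 20864 - (-1/157 + (10026 - 821))*1297 = 20864 - (-1/157 + 9205)*1297 = 20864 - 1445184*1297/157 = 20864 - 1*1874403648/157 = 20864 - 1874403648/157 = -1871128000/157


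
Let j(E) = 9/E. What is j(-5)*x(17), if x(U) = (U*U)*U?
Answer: -44217/5 ≈ -8843.4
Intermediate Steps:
x(U) = U**3 (x(U) = U**2*U = U**3)
j(-5)*x(17) = (9/(-5))*17**3 = (9*(-1/5))*4913 = -9/5*4913 = -44217/5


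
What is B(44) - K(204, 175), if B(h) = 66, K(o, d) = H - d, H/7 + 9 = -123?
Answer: 1165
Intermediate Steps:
H = -924 (H = -63 + 7*(-123) = -63 - 861 = -924)
K(o, d) = -924 - d
B(44) - K(204, 175) = 66 - (-924 - 1*175) = 66 - (-924 - 175) = 66 - 1*(-1099) = 66 + 1099 = 1165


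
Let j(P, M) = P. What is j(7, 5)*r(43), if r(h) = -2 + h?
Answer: 287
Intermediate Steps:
j(7, 5)*r(43) = 7*(-2 + 43) = 7*41 = 287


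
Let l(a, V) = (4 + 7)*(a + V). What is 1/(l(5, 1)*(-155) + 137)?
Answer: -1/10093 ≈ -9.9079e-5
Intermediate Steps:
l(a, V) = 11*V + 11*a (l(a, V) = 11*(V + a) = 11*V + 11*a)
1/(l(5, 1)*(-155) + 137) = 1/((11*1 + 11*5)*(-155) + 137) = 1/((11 + 55)*(-155) + 137) = 1/(66*(-155) + 137) = 1/(-10230 + 137) = 1/(-10093) = -1/10093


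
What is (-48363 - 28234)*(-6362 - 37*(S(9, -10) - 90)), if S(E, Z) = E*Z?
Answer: -22825906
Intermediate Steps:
(-48363 - 28234)*(-6362 - 37*(S(9, -10) - 90)) = (-48363 - 28234)*(-6362 - 37*(9*(-10) - 90)) = -76597*(-6362 - 37*(-90 - 90)) = -76597*(-6362 - 37*(-180)) = -76597*(-6362 + 6660) = -76597*298 = -22825906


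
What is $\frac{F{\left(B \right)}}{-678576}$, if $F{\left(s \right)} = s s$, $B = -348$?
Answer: $- \frac{2523}{14137} \approx -0.17847$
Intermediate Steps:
$F{\left(s \right)} = s^{2}$
$\frac{F{\left(B \right)}}{-678576} = \frac{\left(-348\right)^{2}}{-678576} = 121104 \left(- \frac{1}{678576}\right) = - \frac{2523}{14137}$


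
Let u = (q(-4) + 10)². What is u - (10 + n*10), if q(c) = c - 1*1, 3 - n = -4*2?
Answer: -95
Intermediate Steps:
n = 11 (n = 3 - (-4)*2 = 3 - 1*(-8) = 3 + 8 = 11)
q(c) = -1 + c (q(c) = c - 1 = -1 + c)
u = 25 (u = ((-1 - 4) + 10)² = (-5 + 10)² = 5² = 25)
u - (10 + n*10) = 25 - (10 + 11*10) = 25 - (10 + 110) = 25 - 1*120 = 25 - 120 = -95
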